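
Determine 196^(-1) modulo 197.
Since 197 is prime, by Fermat 196^(-1) ≡ 196^{195} ≡ 196 (mod 197). Verify: 196 × 196 = 38416 ≡ 1 (mod 197)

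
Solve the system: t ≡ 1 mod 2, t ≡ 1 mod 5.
M = 2 × 5 = 10. M₁ = 5, y₁ ≡ 1 mod 2. M₂ = 2, y₂ ≡ 3 mod 5. t = 1×5×1 + 1×2×3 ≡ 1 mod 10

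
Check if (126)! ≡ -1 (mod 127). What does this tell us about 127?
(126)! mod 127 = 126. Since this equals -1 (mod 127), Wilson confirms 127 is prime.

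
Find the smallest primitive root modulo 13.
g = 2. For each prime q|12: 2^{6}≡12, 2^{4}≡3, none ≡ 1, so ord_13(2) = 12 and 2 is a primitive root.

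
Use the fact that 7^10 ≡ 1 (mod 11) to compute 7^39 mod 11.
By Fermat: 7^{10} ≡ 1 (mod 11). 39 = 3×10 + 9. So 7^{39} ≡ 7^{9} ≡ 8 (mod 11)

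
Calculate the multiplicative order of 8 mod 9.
Powers of 8 mod 9: 8^1≡8, 8^2≡1. ord_9(8) = 2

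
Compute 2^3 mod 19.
2^{3} = 8 ≡ 8 (mod 19)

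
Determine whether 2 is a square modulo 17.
By Euler's criterion: 2^{8} ≡ 1 mod 17. Since this equals 1, 2 is a QR.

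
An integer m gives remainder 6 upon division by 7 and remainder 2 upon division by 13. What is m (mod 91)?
M = 7 × 13 = 91. M₁ = 13, y₁ ≡ 6 (mod 7). M₂ = 7, y₂ ≡ 2 (mod 13). m = 6×13×6 + 2×7×2 ≡ 41 (mod 91)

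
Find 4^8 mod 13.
By repeated squaring mod 13: 4^{1}≡4, 4^{2}≡3, 4^{4}≡9, 4^{8}≡3. So 4^{8} ≡ 3 mod 13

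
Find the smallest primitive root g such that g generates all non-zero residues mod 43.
g = 3. Powers: [3, 9, 27, 38, 28, 41, ...] generates all 42 non-zero residues.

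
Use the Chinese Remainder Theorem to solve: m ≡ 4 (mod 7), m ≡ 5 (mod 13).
M = 7 × 13 = 91. M₁ = 13, y₁ ≡ 6 (mod 7). M₂ = 7, y₂ ≡ 2 (mod 13). m = 4×13×6 + 5×7×2 ≡ 18 (mod 91)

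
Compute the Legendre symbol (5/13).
(5/13) = 5^{6} mod 13 = -1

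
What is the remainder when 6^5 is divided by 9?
By repeated squaring mod 9: 6^{1}≡6, 6^{2}≡0, 6^{4}≡0. Then 6^{5} = 6^{4+1} ≡ 0 × 6 ≡ 0 mod 9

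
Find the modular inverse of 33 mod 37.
Since 37 is prime, by Fermat 33^(-1) ≡ 33^{35} ≡ 9 (mod 37). Verify: 33 × 9 = 297 ≡ 1 (mod 37)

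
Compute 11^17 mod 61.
By repeated squaring (mod 61): 11^{1}≡11, 11^{2}≡60, 11^{4}≡1, 11^{8}≡1, 11^{16}≡1. Then 11^{17} = 11^{16+1} ≡ 1 × 11 ≡ 11 (mod 61)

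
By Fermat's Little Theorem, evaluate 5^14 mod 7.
By Fermat: 5^{6} ≡ 1 (mod 7). 14 = 2×6 + 2. So 5^{14} ≡ 5^{2} ≡ 4 (mod 7)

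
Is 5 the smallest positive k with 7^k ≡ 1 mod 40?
Powers of 7 mod 40: 7^1≡7, 7^2≡9, 7^3≡23, 7^4≡1. Already 7^4≡1, so the order is 4 < 5. No, the actual order is 4.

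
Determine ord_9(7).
Powers of 7 mod 9: 7^1≡7, 7^2≡4, 7^3≡1. So the order of 7 is 3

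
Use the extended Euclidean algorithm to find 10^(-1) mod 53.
Extended GCD: 10(16) + 53(-3) = 1. So 10^(-1) ≡ 16 (mod 53). Verify: 10 × 16 = 160 ≡ 1 (mod 53)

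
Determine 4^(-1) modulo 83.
Since 83 is prime, by Fermat 4^(-1) ≡ 4^{81} ≡ 21 (mod 83). Verify: 4 × 21 = 84 ≡ 1 (mod 83)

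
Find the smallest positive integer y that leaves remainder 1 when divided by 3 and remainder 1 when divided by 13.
M = 3 × 13 = 39. M₁ = 13, y₁ ≡ 1 mod 3. M₂ = 3, y₂ ≡ 9 mod 13. y = 1×13×1 + 1×3×9 ≡ 1 mod 39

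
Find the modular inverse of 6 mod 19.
Since 19 is prime, by Fermat 6^(-1) ≡ 6^{17} ≡ 16 mod 19. Verify: 6 × 16 = 96 ≡ 1 mod 19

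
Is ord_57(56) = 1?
Powers of 56 mod 57: 56^1≡56, 56^2≡1. 56^1≡56≢1, so ord ≠ 1. No, the actual order is 2.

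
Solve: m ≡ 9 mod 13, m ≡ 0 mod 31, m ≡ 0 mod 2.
M = 13 × 31 × 2 = 806. M₁ = 62, y₁ ≡ 4 mod 13. M₂ = 26, y₂ ≡ 6 mod 31. M₃ = 403, y₃ ≡ 1 mod 2. m = 9×62×4 + 0×26×6 + 0×403×1 ≡ 620 mod 806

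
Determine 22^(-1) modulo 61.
Since 61 is prime, by Fermat 22^(-1) ≡ 22^{59} ≡ 25 (mod 61). Verify: 22 × 25 = 550 ≡ 1 (mod 61)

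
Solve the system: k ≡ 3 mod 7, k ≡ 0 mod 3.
M = 7 × 3 = 21. M₁ = 3, y₁ ≡ 5 mod 7. M₂ = 7, y₂ ≡ 1 mod 3. k = 3×3×5 + 0×7×1 ≡ 3 mod 21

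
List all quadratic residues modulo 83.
Squares in Z_83*: {1, 3, 4, 7, 9, 10, 11, 12, 16, 17, 21, 23, 25, 26, 27, 28, 29, 30, 31, 33, 36, 37, 38, 40, 41, 44, 48, 49, 51, 59, 61, 63, 64, 65, 68, 69, 70, 75, 77, 78, 81}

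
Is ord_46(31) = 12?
Powers of 31 mod 46: 31^1≡31, 31^2≡41, 31^3≡29, 31^4≡25, 31^5≡39, 31^6≡13, 31^7≡35, 31^8≡27, 31^9≡9, 31^10≡3, 31^11≡1. Already 31^11≡1, so the order is 11 < 12. No, the actual order is 11.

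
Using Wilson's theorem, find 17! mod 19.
(18)! = (17)! × (18) ≡ -1 mod 19. So (17)! ≡ -1 × (18)^(-1) ≡ (-1)×(-1) = 1 mod 19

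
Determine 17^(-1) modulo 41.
Since 41 is prime, by Fermat 17^(-1) ≡ 17^{39} ≡ 29 (mod 41). Verify: 17 × 29 = 493 ≡ 1 (mod 41)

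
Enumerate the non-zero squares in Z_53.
QRs mod 53: {1, 4, 6, 7, 9, 10, 11, 13, 15, 16, 17, 24, 25, 28, 29, 36, 37, 38, 40, 42, 43, 44, 46, 47, 49, 52}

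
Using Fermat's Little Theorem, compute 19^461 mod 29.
By Fermat: 19^{28} ≡ 1 mod 29. 461 ≡ 13 mod 28. So 19^{461} ≡ 19^{13} ≡ 3 mod 29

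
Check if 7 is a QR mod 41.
By Euler's criterion: 7^{20} ≡ 40 mod 41. Since this equals -1 (≡ 40), 7 is not a QR.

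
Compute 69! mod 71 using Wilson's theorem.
(70)! = (69)! × (70) ≡ -1 mod 71. So (69)! ≡ -1 × (70)^(-1) ≡ (-1)×(-1) = 1 mod 71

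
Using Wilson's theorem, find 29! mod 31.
(30)! = (29)! × (30) ≡ -1 mod 31. So (29)! ≡ -1 × (30)^(-1) ≡ (-1)×(-1) = 1 mod 31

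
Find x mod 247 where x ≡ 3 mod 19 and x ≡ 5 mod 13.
M = 19 × 13 = 247. M₁ = 13, y₁ ≡ 3 mod 19. M₂ = 19, y₂ ≡ 11 mod 13. x = 3×13×3 + 5×19×11 ≡ 174 mod 247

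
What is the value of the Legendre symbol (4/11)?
(4/11) = 4^{5} mod 11 = 1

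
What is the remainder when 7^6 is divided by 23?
By repeated squaring (mod 23): 7^{1}≡7, 7^{2}≡3, 7^{4}≡9. Then 7^{6} = 7^{4+2} ≡ 9 × 3 ≡ 4 (mod 23)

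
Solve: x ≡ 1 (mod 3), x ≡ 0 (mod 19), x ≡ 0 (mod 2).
M = 3 × 19 × 2 = 114. M₁ = 38, y₁ ≡ 2 (mod 3). M₂ = 6, y₂ ≡ 16 (mod 19). M₃ = 57, y₃ ≡ 1 (mod 2). x = 1×38×2 + 0×6×16 + 0×57×1 ≡ 76 (mod 114)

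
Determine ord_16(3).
Powers of 3 mod 16: 3^1≡3, 3^2≡9, 3^3≡11, 3^4≡1. Order = 4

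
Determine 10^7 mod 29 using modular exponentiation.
By repeated squaring mod 29: 10^{1}≡10, 10^{2}≡13, 10^{4}≡24. Then 10^{7} = 10^{4+2+1} ≡ 24 × 13 × 10 ≡ 17 mod 29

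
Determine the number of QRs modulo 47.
For prime 47, there are (p-1)/2 = (47-1)/2 = 23 quadratic residues (excluding 0).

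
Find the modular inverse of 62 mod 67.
Since 67 is prime, by Fermat 62^(-1) ≡ 62^{65} ≡ 40 mod 67. Verify: 62 × 40 = 2480 ≡ 1 mod 67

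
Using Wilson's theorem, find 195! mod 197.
(196)! = (195)! × (196) ≡ -1 mod 197. So (195)! ≡ -1 × (196)^(-1) ≡ (-1)×(-1) = 1 mod 197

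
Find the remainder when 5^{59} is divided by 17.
By Fermat: 5^{16} ≡ 1 mod 17. 59 = 3×16 + 11. So 5^{59} ≡ 5^{11} ≡ 11 mod 17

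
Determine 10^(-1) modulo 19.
Since 19 is prime, by Fermat 10^(-1) ≡ 10^{17} ≡ 2 (mod 19). Verify: 10 × 2 = 20 ≡ 1 (mod 19)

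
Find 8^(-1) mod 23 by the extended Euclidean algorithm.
Extended GCD: 8(3) + 23(-1) = 1. So 8^(-1) ≡ 3 mod 23. Verify: 8 × 3 = 24 ≡ 1 mod 23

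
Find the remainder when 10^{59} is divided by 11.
By Fermat: 10^{10} ≡ 1 mod 11. 59 = 5×10 + 9. So 10^{59} ≡ 10^{9} ≡ 10 mod 11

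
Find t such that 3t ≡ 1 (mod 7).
Since 7 is prime, by Fermat 3^(-1) ≡ 3^{5} ≡ 5 (mod 7). Verify: 3 × 5 = 15 ≡ 1 (mod 7)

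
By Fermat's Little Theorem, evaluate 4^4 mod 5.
By Fermat's Little Theorem, 4^{4} ≡ 1 (mod 5) since 5 is prime and gcd(4, 5) = 1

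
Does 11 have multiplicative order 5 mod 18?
Powers of 11 mod 18: 11^1≡11, 11^2≡13, 11^3≡17, 11^4≡7, 11^5≡5, 11^6≡1. 11^5≡5≢1, so ord ≠ 5. No, the actual order is 6.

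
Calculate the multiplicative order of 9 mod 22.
Powers of 9 mod 22: 9^1≡9, 9^2≡15, 9^3≡3, 9^4≡5, 9^5≡1. So the order of 9 is 5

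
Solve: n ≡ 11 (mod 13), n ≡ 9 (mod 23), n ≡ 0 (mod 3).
M = 13 × 23 × 3 = 897. M₁ = 69, y₁ ≡ 10 (mod 13). M₂ = 39, y₂ ≡ 13 (mod 23). M₃ = 299, y₃ ≡ 2 (mod 3). n = 11×69×10 + 9×39×13 + 0×299×2 ≡ 492 (mod 897)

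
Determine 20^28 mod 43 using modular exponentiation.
By repeated squaring mod 43: 20^{1}≡20, 20^{2}≡13, 20^{4}≡40, 20^{8}≡9, 20^{16}≡38. Then 20^{28} = 20^{16+8+4} ≡ 38 × 9 × 40 ≡ 6 mod 43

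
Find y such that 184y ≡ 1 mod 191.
Since 191 is prime, by Fermat 184^(-1) ≡ 184^{189} ≡ 109 mod 191. Verify: 184 × 109 = 20056 ≡ 1 mod 191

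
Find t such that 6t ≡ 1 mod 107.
Since 107 is prime, by Fermat 6^(-1) ≡ 6^{105} ≡ 18 mod 107. Verify: 6 × 18 = 108 ≡ 1 mod 107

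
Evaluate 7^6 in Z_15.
By repeated squaring mod 15: 7^{1}≡7, 7^{2}≡4, 7^{4}≡1. Then 7^{6} = 7^{4+2} ≡ 1 × 4 ≡ 4 mod 15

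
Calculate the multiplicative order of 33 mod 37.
Powers of 33 mod 37: 33^1≡33, 33^2≡16, 33^3≡10, 33^4≡34, 33^5≡12, 33^6≡26, 33^7≡7, 33^8≡9, 33^9≡1. So the order of 33 is 9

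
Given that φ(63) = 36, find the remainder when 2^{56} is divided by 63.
By Euler: 2^{36} ≡ 1 mod 63 since gcd(2, 63) = 1. 56 = 1×36 + 20. So 2^{56} ≡ 2^{20} ≡ 4 mod 63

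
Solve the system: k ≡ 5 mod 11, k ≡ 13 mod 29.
M = 11 × 29 = 319. M₁ = 29, y₁ ≡ 8 mod 11. M₂ = 11, y₂ ≡ 8 mod 29. k = 5×29×8 + 13×11×8 ≡ 71 mod 319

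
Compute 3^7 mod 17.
By repeated squaring (mod 17): 3^{1}≡3, 3^{2}≡9, 3^{4}≡13. Then 3^{7} = 3^{4+2+1} ≡ 13 × 9 × 3 ≡ 11 (mod 17)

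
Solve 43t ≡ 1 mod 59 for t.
Since 59 is prime, by Fermat 43^(-1) ≡ 43^{57} ≡ 11 mod 59. Verify: 43 × 11 = 473 ≡ 1 mod 59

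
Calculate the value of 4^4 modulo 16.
4^{4} = 256 ≡ 0 (mod 16)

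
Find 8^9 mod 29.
By repeated squaring mod 29: 8^{1}≡8, 8^{2}≡6, 8^{4}≡7, 8^{8}≡20. Then 8^{9} = 8^{8+1} ≡ 20 × 8 ≡ 15 mod 29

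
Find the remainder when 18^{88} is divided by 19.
By Fermat: 18^{18} ≡ 1 mod 19. 88 = 4×18 + 16. So 18^{88} ≡ 18^{16} ≡ 1 mod 19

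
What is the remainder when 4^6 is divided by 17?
By repeated squaring mod 17: 4^{1}≡4, 4^{2}≡16, 4^{4}≡1. Then 4^{6} = 4^{4+2} ≡ 1 × 16 ≡ 16 mod 17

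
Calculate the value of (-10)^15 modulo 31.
By repeated squaring (mod 31): (-10)^{1}≡21, (-10)^{2}≡7, (-10)^{4}≡18, (-10)^{8}≡14. Then (-10)^{15} = (-10)^{8+4+2+1} ≡ 14 × 18 × 7 × 21 ≡ 30 (mod 31)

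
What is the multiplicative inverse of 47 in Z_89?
Since 89 is prime, by Fermat 47^(-1) ≡ 47^{87} ≡ 36 (mod 89). Verify: 47 × 36 = 1692 ≡ 1 (mod 89)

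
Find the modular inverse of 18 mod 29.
Since 29 is prime, by Fermat 18^(-1) ≡ 18^{27} ≡ 21 mod 29. Verify: 18 × 21 = 378 ≡ 1 mod 29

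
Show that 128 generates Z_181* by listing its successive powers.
128^1, 128^2, ..., 128^{180} mod 181: [128, 94, 86, 148, 120, 156, 58, 3, 22, 101, 77, 82, 179, 106, 174, 9, 66, 122, 50, 65, 175, 137, 160, 27, 17, 4, 150, 14, 163, 49, 118, 81, 51, 12, 88, 42, 127, 147, 173, 62, 153, 36, 83, 126, 19, 79, 157, 5, 97, 108, 68, 16, 57, 56, 109, 15, 110, 143, 23, 48, 171, 168, 146, 45, 149, 67, 69, 144, 151, 142, 76, 135, 85, 20, 26, 70, 91, 64, 47, 43, 74, 60, 78, 29, 92, 11, 141, 129, 41, 180, 53, 87, 95, 33, 61, 25, 123, 178, 159, 80, 104, 99, 2, 75, 7, 172, 115, 59, 131, 116, 6, 44, 21, 154, 164, 177, 31, 167, 18, 132, 63, 100, 130, 169, 93, 139, 54, 34, 8, 119, 28, 145, 98, 55, 162, 102, 24, 176, 84, 73, 113, 165, 124, 125, 72, 166, 71, 38, 158, 133, 10, 13, 35, 136, 32, 114, 112, 37, 30, 39, 105, 46, 96, 161, 155, 111, 90, 117, 134, 138, 107, 121, 103, 152, 89, 170, 40, 52, 140, 1]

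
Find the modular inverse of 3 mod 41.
Since 41 is prime, by Fermat 3^(-1) ≡ 3^{39} ≡ 14 mod 41. Verify: 3 × 14 = 42 ≡ 1 mod 41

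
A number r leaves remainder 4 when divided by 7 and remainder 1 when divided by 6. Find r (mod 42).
M = 7 × 6 = 42. M₁ = 6, y₁ ≡ 6 (mod 7). M₂ = 7, y₂ ≡ 1 (mod 6). r = 4×6×6 + 1×7×1 ≡ 25 (mod 42)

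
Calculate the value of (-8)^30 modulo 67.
By repeated squaring (mod 67): (-8)^{1}≡59, (-8)^{2}≡64, (-8)^{4}≡9, (-8)^{8}≡14, (-8)^{16}≡62. Then (-8)^{30} = (-8)^{16+8+4+2} ≡ 62 × 14 × 9 × 64 ≡ 14 (mod 67)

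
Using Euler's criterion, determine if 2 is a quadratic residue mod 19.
By Euler's criterion: 2^{9} ≡ 18 mod 19. Since this equals -1 (≡ 18), 2 is not a QR.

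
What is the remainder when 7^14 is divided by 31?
By repeated squaring (mod 31): 7^{1}≡7, 7^{2}≡18, 7^{4}≡14, 7^{8}≡10. Then 7^{14} = 7^{8+4+2} ≡ 10 × 14 × 18 ≡ 9 (mod 31)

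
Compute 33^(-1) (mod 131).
Since 131 is prime, by Fermat 33^(-1) ≡ 33^{129} ≡ 4 (mod 131). Verify: 33 × 4 = 132 ≡ 1 (mod 131)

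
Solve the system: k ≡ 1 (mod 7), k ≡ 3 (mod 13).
M = 7 × 13 = 91. M₁ = 13, y₁ ≡ 6 (mod 7). M₂ = 7, y₂ ≡ 2 (mod 13). k = 1×13×6 + 3×7×2 ≡ 29 (mod 91)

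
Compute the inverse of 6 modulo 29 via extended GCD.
Extended GCD: 6(5) + 29(-1) = 1. So 6^(-1) ≡ 5 mod 29. Verify: 6 × 5 = 30 ≡ 1 mod 29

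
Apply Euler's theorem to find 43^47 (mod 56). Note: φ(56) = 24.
By Euler: 43^{24} ≡ 1 (mod 56) since gcd(43, 56) = 1. 47 = 1×24 + 23. So 43^{47} ≡ 43^{23} ≡ 43 (mod 56)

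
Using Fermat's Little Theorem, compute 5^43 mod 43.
By Fermat: 5^{42} ≡ 1 mod 43. So 5^{43} = 5^{42} · 5^{1} ≡ 5^{1} ≡ 5 mod 43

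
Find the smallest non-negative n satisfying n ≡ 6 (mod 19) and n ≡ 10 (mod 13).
M = 19 × 13 = 247. M₁ = 13, y₁ ≡ 3 (mod 19). M₂ = 19, y₂ ≡ 11 (mod 13). n = 6×13×3 + 10×19×11 ≡ 101 (mod 247)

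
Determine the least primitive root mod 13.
g = 2. For each prime q|12: 2^{6}≡12, 2^{4}≡3, none ≡ 1, so ord_13(2) = 12 and 2 is a primitive root.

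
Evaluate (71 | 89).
(71/89) = 71^{44} mod 89 = 1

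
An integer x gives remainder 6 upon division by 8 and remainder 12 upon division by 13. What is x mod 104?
M = 8 × 13 = 104. M₁ = 13, y₁ ≡ 5 mod 8. M₂ = 8, y₂ ≡ 5 mod 13. x = 6×13×5 + 12×8×5 ≡ 38 mod 104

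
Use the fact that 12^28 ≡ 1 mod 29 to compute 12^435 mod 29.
By Fermat: 12^{28} ≡ 1 mod 29. 435 ≡ 15 mod 28. So 12^{435} ≡ 12^{15} ≡ 17 mod 29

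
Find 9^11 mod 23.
By repeated squaring mod 23: 9^{1}≡9, 9^{2}≡12, 9^{4}≡6, 9^{8}≡13. Then 9^{11} = 9^{8+2+1} ≡ 13 × 12 × 9 ≡ 1 mod 23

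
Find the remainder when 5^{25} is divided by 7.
By Fermat: 5^{6} ≡ 1 (mod 7). 25 = 4×6 + 1. So 5^{25} ≡ 5^{1} ≡ 5 (mod 7)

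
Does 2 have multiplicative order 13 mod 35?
Powers of 2 mod 35: 2^1≡2, 2^2≡4, 2^3≡8, 2^4≡16, 2^5≡32, 2^6≡29, 2^7≡23, 2^8≡11, 2^9≡22, 2^10≡9, 2^11≡18, 2^12≡1. Already 2^12≡1, so the order is 12 < 13. No, the actual order is 12.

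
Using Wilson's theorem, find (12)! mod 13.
By Wilson's theorem, (12)! ≡ -1 ≡ 12 mod 13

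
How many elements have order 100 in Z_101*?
There are φ(101-1) = φ(100) = 40 primitive roots modulo 101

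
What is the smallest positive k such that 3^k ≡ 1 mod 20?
Powers of 3 mod 20: 3^1≡3, 3^2≡9, 3^3≡7, 3^4≡1. So the order of 3 is 4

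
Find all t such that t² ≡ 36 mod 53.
The square roots of 36 mod 53 are 47 and 6. Verify: 47² = 2209 ≡ 36 mod 53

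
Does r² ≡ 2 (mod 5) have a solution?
By Euler's criterion: 2^{2} ≡ 4 (mod 5). Since this equals -1 (≡ 4), 2 is not a QR.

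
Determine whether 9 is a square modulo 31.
By Euler's criterion: 9^{15} ≡ 1 mod 31. Since this equals 1, 9 is a QR.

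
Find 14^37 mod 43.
By repeated squaring mod 43: 14^{1}≡14, 14^{2}≡24, 14^{4}≡17, 14^{8}≡31, 14^{16}≡15, 14^{32}≡10. Then 14^{37} = 14^{32+4+1} ≡ 10 × 17 × 14 ≡ 15 mod 43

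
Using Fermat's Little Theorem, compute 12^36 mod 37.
By Fermat's Little Theorem, 12^{36} ≡ 1 (mod 37) since 37 is prime and gcd(12, 37) = 1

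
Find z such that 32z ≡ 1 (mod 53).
Since 53 is prime, by Fermat 32^(-1) ≡ 32^{51} ≡ 5 (mod 53). Verify: 32 × 5 = 160 ≡ 1 (mod 53)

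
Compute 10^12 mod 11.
Using Fermat: 10^{10} ≡ 1 mod 11. 12 ≡ 2 mod 10. So 10^{12} ≡ 10^{2} ≡ 1 mod 11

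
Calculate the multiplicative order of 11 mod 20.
Powers of 11 mod 20: 11^1≡11, 11^2≡1. So the order of 11 is 2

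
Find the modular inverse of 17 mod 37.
Since 37 is prime, by Fermat 17^(-1) ≡ 17^{35} ≡ 24 mod 37. Verify: 17 × 24 = 408 ≡ 1 mod 37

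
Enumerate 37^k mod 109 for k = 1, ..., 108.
37^1, 37^2, ..., 37^{108} mod 109: [37, 61, 77, 15, 10, 43, 65, 7, 41, 100, 103, 105, 70, 83, 19, 49, 69, 46, 67, 81, 54, 36, 24, 16, 47, 104, 33, 22, 51, 34, 59, 3, 2, 74, 13, 45, 30, 20, 86, 21, 14, 82, 91, 97, 101, 31, 57, 38, 98, 29, 92, 25, 53, 108, 72, 48, 32, 94, 99, 66, 44, 102, 68, 9, 6, 4, 39, 26, 90, 60, 40, 63, 42, 28, 55, 73, 85, 93, 62, 5, 76, 87, 58, 75, 50, 106, 107, 35, 96, 64, 79, 89, 23, 88, 95, 27, 18, 12, 8, 78, 52, 71, 11, 80, 17, 84, 56, 1]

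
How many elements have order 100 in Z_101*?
Number of primitive roots mod 101 = φ(p-1) = φ(100) = 40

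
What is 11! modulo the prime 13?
(12)! = (11)! × (12) ≡ -1 mod 13. So (11)! ≡ -1 × (12)^(-1) ≡ (-1)×(-1) = 1 mod 13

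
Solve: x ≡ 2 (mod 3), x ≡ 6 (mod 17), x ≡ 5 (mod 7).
M = 3 × 17 × 7 = 357. M₁ = 119, y₁ ≡ 2 (mod 3). M₂ = 21, y₂ ≡ 13 (mod 17). M₃ = 51, y₃ ≡ 4 (mod 7). x = 2×119×2 + 6×21×13 + 5×51×4 ≡ 278 (mod 357)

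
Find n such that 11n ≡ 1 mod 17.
Since 17 is prime, by Fermat 11^(-1) ≡ 11^{15} ≡ 14 mod 17. Verify: 11 × 14 = 154 ≡ 1 mod 17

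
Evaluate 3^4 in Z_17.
3^{4} = 81 ≡ 13 (mod 17)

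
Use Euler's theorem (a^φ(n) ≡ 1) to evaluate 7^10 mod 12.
By Euler: 7^{4} ≡ 1 (mod 12) since gcd(7, 12) = 1. 10 = 2×4 + 2. So 7^{10} ≡ 7^{2} ≡ 1 (mod 12)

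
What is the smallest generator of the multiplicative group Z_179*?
g = 2. For each prime q|178: 2^{89}≡178, 2^{2}≡4, none ≡ 1, so ord_179(2) = 178 and 2 is a primitive root.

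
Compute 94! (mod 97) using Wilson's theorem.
(96)! = (94)! × (95) × (96) ≡ -1 (mod 97). So (94)! ≡ -1 × [(96)(95)]^(-1) ≡ 48 (mod 97)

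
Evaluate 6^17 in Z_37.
By repeated squaring (mod 37): 6^{1}≡6, 6^{2}≡36, 6^{4}≡1, 6^{8}≡1, 6^{16}≡1. Then 6^{17} = 6^{16+1} ≡ 1 × 6 ≡ 6 (mod 37)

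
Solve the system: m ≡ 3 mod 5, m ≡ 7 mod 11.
M = 5 × 11 = 55. M₁ = 11, y₁ ≡ 1 mod 5. M₂ = 5, y₂ ≡ 9 mod 11. m = 3×11×1 + 7×5×9 ≡ 18 mod 55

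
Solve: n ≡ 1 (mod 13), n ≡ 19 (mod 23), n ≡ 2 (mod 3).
M = 13 × 23 × 3 = 897. M₁ = 69, y₁ ≡ 10 (mod 13). M₂ = 39, y₂ ≡ 13 (mod 23). M₃ = 299, y₃ ≡ 2 (mod 3). n = 1×69×10 + 19×39×13 + 2×299×2 ≡ 755 (mod 897)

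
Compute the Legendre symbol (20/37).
(20/37) = 20^{18} mod 37 = -1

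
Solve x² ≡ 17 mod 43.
The square roots of 17 mod 43 are 24 and 19. Verify: 24² = 576 ≡ 17 mod 43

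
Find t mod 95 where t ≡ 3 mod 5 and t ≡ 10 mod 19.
M = 5 × 19 = 95. M₁ = 19, y₁ ≡ 4 mod 5. M₂ = 5, y₂ ≡ 4 mod 19. t = 3×19×4 + 10×5×4 ≡ 48 mod 95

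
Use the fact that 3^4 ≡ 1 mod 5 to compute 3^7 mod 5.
By Fermat: 3^{4} ≡ 1 mod 5. So 3^{7} = 3^{4} · 3^{3} ≡ 3^{3} ≡ 2 mod 5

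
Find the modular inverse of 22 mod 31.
Since 31 is prime, by Fermat 22^(-1) ≡ 22^{29} ≡ 24 (mod 31). Verify: 22 × 24 = 528 ≡ 1 (mod 31)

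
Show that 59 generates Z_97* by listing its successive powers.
59^1, 59^2, ..., 59^{96} mod 97: [59, 86, 30, 24, 58, 27, 41, 91, 34, 66, 14, 50, 40, 32, 45, 36, 87, 89, 13, 88, 51, 2, 21, 75, 60, 48, 19, 54, 82, 85, 68, 35, 28, 3, 80, 64, 90, 72, 77, 81, 26, 79, 5, 4, 42, 53, 23, 96, 38, 11, 67, 73, 39, 70, 56, 6, 63, 31, 83, 47, 57, 65, 52, 61, 10, 8, 84, 9, 46, 95, 76, 22, 37, 49, 78, 43, 15, 12, 29, 62, 69, 94, 17, 33, 7, 25, 20, 16, 71, 18, 92, 93, 55, 44, 74, 1]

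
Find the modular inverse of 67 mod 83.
Since 83 is prime, by Fermat 67^(-1) ≡ 67^{81} ≡ 57 mod 83. Verify: 67 × 57 = 3819 ≡ 1 mod 83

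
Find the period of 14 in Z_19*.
Powers of 14 mod 19: 14^1≡14, 14^2≡6, 14^3≡8, 14^4≡17, 14^5≡10, 14^6≡7, 14^7≡3, 14^8≡4, 14^9≡18, 14^10≡5, 14^11≡13, 14^12≡11, 14^13≡2, 14^14≡9, 14^15≡12, 14^16≡16, 14^17≡15, 14^18≡1. Order = 18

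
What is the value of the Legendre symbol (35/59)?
(35/59) = 35^{29} mod 59 = 1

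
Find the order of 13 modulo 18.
Powers of 13 mod 18: 13^1≡13, 13^2≡7, 13^3≡1. ord_18(13) = 3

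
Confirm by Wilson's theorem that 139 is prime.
(138)! mod 139 = 138. Since this equals -1 (mod 139), Wilson confirms 139 is prime.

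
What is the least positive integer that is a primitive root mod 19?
g = 2. Powers: [2, 4, 8, 16, 13, 7, 14, 9, 18, 17, ...] generates all 18 non-zero residues.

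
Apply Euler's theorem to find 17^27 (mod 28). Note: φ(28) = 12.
By Euler: 17^{12} ≡ 1 (mod 28) since gcd(17, 28) = 1. 27 = 2×12 + 3. So 17^{27} ≡ 17^{3} ≡ 13 (mod 28)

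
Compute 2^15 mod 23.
By repeated squaring (mod 23): 2^{1}≡2, 2^{2}≡4, 2^{4}≡16, 2^{8}≡3. Then 2^{15} = 2^{8+4+2+1} ≡ 3 × 16 × 4 × 2 ≡ 16 (mod 23)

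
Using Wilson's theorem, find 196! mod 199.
(198)! = (196)! × (197) × (198) ≡ -1 mod 199. So (196)! ≡ -1 × [(198)(197)]^(-1) ≡ 99 mod 199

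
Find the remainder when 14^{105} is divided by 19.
By Fermat: 14^{18} ≡ 1 mod 19. 105 = 5×18 + 15. So 14^{105} ≡ 14^{15} ≡ 12 mod 19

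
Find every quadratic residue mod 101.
Squares in Z_101*: {1, 4, 5, 6, 9, 13, 14, 16, 17, 19, 20, 21, 22, 23, 24, 25, 30, 31, 33, 36, 37, 43, 45, 47, 49, 52, 54, 56, 58, 64, 65, 68, 70, 71, 76, 77, 78, 79, 80, 81, 82, 84, 85, 87, 88, 92, 95, 96, 97, 100}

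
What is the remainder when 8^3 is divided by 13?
8^{3} = 512 ≡ 5 (mod 13)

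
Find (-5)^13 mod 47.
By repeated squaring mod 47: (-5)^{1}≡42, (-5)^{2}≡25, (-5)^{4}≡14, (-5)^{8}≡8. Then (-5)^{13} = (-5)^{8+4+1} ≡ 8 × 14 × 42 ≡ 4 mod 47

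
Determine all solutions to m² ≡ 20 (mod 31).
The square roots of 20 mod 31 are 19 and 12. Verify: 19² = 361 ≡ 20 (mod 31)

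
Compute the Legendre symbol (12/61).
(12/61) = 12^{30} mod 61 = 1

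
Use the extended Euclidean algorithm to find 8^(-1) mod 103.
Extended GCD: 8(13) + 103(-1) = 1. So 8^(-1) ≡ 13 (mod 103). Verify: 8 × 13 = 104 ≡ 1 (mod 103)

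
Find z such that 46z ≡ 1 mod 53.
Since 53 is prime, by Fermat 46^(-1) ≡ 46^{51} ≡ 15 mod 53. Verify: 46 × 15 = 690 ≡ 1 mod 53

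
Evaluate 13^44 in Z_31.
Using Fermat: 13^{30} ≡ 1 mod 31. 44 ≡ 14 mod 30. So 13^{44} ≡ 13^{14} ≡ 19 mod 31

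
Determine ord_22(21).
Powers of 21 mod 22: 21^1≡21, 21^2≡1. So the order of 21 is 2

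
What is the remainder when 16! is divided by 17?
By Wilson's theorem, (16)! ≡ -1 ≡ 16 (mod 17)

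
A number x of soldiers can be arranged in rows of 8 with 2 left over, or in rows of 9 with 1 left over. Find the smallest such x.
M = 8 × 9 = 72. M₁ = 9, y₁ ≡ 1 mod 8. M₂ = 8, y₂ ≡ 8 mod 9. x = 2×9×1 + 1×8×8 ≡ 10 mod 72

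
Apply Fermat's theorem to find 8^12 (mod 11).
By Fermat: 8^{10} ≡ 1 (mod 11). So 8^{12} = 8^{10} · 8^{2} ≡ 8^{2} ≡ 9 (mod 11)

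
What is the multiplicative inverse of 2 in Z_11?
Since 11 is prime, by Fermat 2^(-1) ≡ 2^{9} ≡ 6 mod 11. Verify: 2 × 6 = 12 ≡ 1 mod 11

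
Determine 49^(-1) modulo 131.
Since 131 is prime, by Fermat 49^(-1) ≡ 49^{129} ≡ 123 mod 131. Verify: 49 × 123 = 6027 ≡ 1 mod 131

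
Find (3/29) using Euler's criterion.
(3/29) = 3^{14} mod 29 = -1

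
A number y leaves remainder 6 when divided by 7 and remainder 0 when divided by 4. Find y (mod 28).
M = 7 × 4 = 28. M₁ = 4, y₁ ≡ 2 (mod 7). M₂ = 7, y₂ ≡ 3 (mod 4). y = 6×4×2 + 0×7×3 ≡ 20 (mod 28)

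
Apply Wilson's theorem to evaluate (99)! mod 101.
(100)! = (99)! × (100) ≡ -1 (mod 101). So (99)! ≡ -1 × (100)^(-1) ≡ (-1)×(-1) = 1 (mod 101)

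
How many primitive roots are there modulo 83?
A prime p has φ(p-1) primitive roots; here φ(82) = 40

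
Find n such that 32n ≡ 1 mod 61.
Since 61 is prime, by Fermat 32^(-1) ≡ 32^{59} ≡ 21 mod 61. Verify: 32 × 21 = 672 ≡ 1 mod 61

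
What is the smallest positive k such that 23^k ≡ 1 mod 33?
Powers of 23 mod 33: 23^1≡23, 23^2≡1. So the order of 23 is 2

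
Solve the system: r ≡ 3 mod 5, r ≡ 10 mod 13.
M = 5 × 13 = 65. M₁ = 13, y₁ ≡ 2 mod 5. M₂ = 5, y₂ ≡ 8 mod 13. r = 3×13×2 + 10×5×8 ≡ 23 mod 65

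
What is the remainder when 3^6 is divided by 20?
By repeated squaring mod 20: 3^{1}≡3, 3^{2}≡9, 3^{4}≡1. Then 3^{6} = 3^{4+2} ≡ 1 × 9 ≡ 9 mod 20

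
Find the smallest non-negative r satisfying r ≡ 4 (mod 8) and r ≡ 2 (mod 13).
M = 8 × 13 = 104. M₁ = 13, y₁ ≡ 5 (mod 8). M₂ = 8, y₂ ≡ 5 (mod 13). r = 4×13×5 + 2×8×5 ≡ 28 (mod 104)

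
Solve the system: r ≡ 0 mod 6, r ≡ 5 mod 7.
M = 6 × 7 = 42. M₁ = 7, y₁ ≡ 1 mod 6. M₂ = 6, y₂ ≡ 6 mod 7. r = 0×7×1 + 5×6×6 ≡ 12 mod 42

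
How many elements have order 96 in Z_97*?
A prime p has φ(p-1) primitive roots; here φ(96) = 32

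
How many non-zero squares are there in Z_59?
The squaring map on Z_59* is 2-to-1, so there are (58)/2 = 29 QRs.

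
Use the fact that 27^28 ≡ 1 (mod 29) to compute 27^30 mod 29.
By Fermat: 27^{28} ≡ 1 (mod 29). So 27^{30} = 27^{28} · 27^{2} ≡ 27^{2} ≡ 4 (mod 29)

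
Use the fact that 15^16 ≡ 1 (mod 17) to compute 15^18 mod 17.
By Fermat: 15^{16} ≡ 1 (mod 17). So 15^{18} = 15^{16} · 15^{2} ≡ 15^{2} ≡ 4 (mod 17)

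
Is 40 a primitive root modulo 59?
ord_59(40) divides 58. For each prime q|58: 40^{29}≡58, 40^{2}≡7, none ≡ 1. So 40 has order 58 and is a primitive root mod 59.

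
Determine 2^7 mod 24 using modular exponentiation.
By repeated squaring (mod 24): 2^{1}≡2, 2^{2}≡4, 2^{4}≡16. Then 2^{7} = 2^{4+2+1} ≡ 16 × 4 × 2 ≡ 8 (mod 24)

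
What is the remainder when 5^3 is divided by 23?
5^{3} = 125 ≡ 10 (mod 23)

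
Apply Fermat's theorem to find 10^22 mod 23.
By Fermat's Little Theorem, 10^{22} ≡ 1 mod 23 since 23 is prime and gcd(10, 23) = 1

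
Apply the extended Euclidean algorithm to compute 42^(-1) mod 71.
Extended GCD: 42(22) + 71(-13) = 1. So 42^(-1) ≡ 22 (mod 71). Verify: 42 × 22 = 924 ≡ 1 (mod 71)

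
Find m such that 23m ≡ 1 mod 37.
Since 37 is prime, by Fermat 23^(-1) ≡ 23^{35} ≡ 29 mod 37. Verify: 23 × 29 = 667 ≡ 1 mod 37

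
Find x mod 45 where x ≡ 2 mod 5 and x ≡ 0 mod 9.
M = 5 × 9 = 45. M₁ = 9, y₁ ≡ 4 mod 5. M₂ = 5, y₂ ≡ 2 mod 9. x = 2×9×4 + 0×5×2 ≡ 27 mod 45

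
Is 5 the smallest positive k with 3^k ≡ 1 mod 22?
Powers of 3 mod 22: 3^1≡3, 3^2≡9, 3^3≡5, 3^4≡15, 3^5≡1. First k with 3^k≡1 is k=5. Yes, ord_22(3) = 5.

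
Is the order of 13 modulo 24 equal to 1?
Powers of 13 mod 24: 13^1≡13, 13^2≡1. 13^1≡13≢1, so ord ≠ 1. No, the actual order is 2.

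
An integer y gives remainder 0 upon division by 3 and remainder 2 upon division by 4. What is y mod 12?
M = 3 × 4 = 12. M₁ = 4, y₁ ≡ 1 mod 3. M₂ = 3, y₂ ≡ 3 mod 4. y = 0×4×1 + 2×3×3 ≡ 6 mod 12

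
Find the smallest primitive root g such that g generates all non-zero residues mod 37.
g = 2. Powers: [2, 4, 8, 16, 32, 27, 17, 34, ...] generates all 36 non-zero residues.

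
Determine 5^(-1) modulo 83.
Since 83 is prime, by Fermat 5^(-1) ≡ 5^{81} ≡ 50 (mod 83). Verify: 5 × 50 = 250 ≡ 1 (mod 83)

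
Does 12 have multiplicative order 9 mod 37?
Powers of 12 mod 37: 12^1≡12, 12^2≡33, 12^3≡26, 12^4≡16, 12^5≡7, 12^6≡10, 12^7≡9, 12^8≡34, 12^9≡1. First k with 12^k≡1 is k=9. Yes, ord_37(12) = 9.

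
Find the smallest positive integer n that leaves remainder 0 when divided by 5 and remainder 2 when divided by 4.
M = 5 × 4 = 20. M₁ = 4, y₁ ≡ 4 mod 5. M₂ = 5, y₂ ≡ 1 mod 4. n = 0×4×4 + 2×5×1 ≡ 10 mod 20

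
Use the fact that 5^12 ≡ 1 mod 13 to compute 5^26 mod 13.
By Fermat: 5^{12} ≡ 1 mod 13. 26 = 2×12 + 2. So 5^{26} ≡ 5^{2} ≡ 12 mod 13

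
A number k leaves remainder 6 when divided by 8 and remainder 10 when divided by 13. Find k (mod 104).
M = 8 × 13 = 104. M₁ = 13, y₁ ≡ 5 (mod 8). M₂ = 8, y₂ ≡ 5 (mod 13). k = 6×13×5 + 10×8×5 ≡ 62 (mod 104)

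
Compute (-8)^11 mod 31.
By repeated squaring mod 31: (-8)^{1}≡23, (-8)^{2}≡2, (-8)^{4}≡4, (-8)^{8}≡16. Then (-8)^{11} = (-8)^{8+2+1} ≡ 16 × 2 × 23 ≡ 23 mod 31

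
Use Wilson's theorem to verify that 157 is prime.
(156)! mod 157 = 156. Since this equals -1 mod 157, Wilson confirms 157 is prime.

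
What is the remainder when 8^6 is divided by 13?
By repeated squaring mod 13: 8^{1}≡8, 8^{2}≡12, 8^{4}≡1. Then 8^{6} = 8^{4+2} ≡ 1 × 12 ≡ 12 mod 13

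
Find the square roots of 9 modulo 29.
The square roots of 9 mod 29 are 26 and 3. Verify: 26² = 676 ≡ 9 (mod 29)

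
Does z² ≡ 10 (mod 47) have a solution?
By Euler's criterion: 10^{23} ≡ 46 (mod 47). Since this equals -1 (≡ 46), 10 is not a QR.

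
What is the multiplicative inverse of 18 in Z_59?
Since 59 is prime, by Fermat 18^(-1) ≡ 18^{57} ≡ 23 mod 59. Verify: 18 × 23 = 414 ≡ 1 mod 59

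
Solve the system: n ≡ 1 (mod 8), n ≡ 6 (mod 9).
M = 8 × 9 = 72. M₁ = 9, y₁ ≡ 1 (mod 8). M₂ = 8, y₂ ≡ 8 (mod 9). n = 1×9×1 + 6×8×8 ≡ 33 (mod 72)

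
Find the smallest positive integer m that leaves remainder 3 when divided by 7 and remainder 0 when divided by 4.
M = 7 × 4 = 28. M₁ = 4, y₁ ≡ 2 (mod 7). M₂ = 7, y₂ ≡ 3 (mod 4). m = 3×4×2 + 0×7×3 ≡ 24 (mod 28)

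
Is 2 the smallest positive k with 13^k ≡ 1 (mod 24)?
Powers of 13 mod 24: 13^1≡13, 13^2≡1. First k with 13^k≡1 is k=2. Yes, ord_24(13) = 2.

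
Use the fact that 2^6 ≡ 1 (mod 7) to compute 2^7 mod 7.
By Fermat: 2^{6} ≡ 1 (mod 7). So 2^{7} = 2^{6} · 2^{1} ≡ 2^{1} ≡ 2 (mod 7)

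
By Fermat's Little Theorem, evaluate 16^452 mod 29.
By Fermat: 16^{28} ≡ 1 mod 29. 452 ≡ 4 mod 28. So 16^{452} ≡ 16^{4} ≡ 25 mod 29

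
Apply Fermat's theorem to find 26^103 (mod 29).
By Fermat: 26^{28} ≡ 1 (mod 29). 103 = 3×28 + 19. So 26^{103} ≡ 26^{19} ≡ 11 (mod 29)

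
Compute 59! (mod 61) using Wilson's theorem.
(60)! = (59)! × (60) ≡ -1 (mod 61). So (59)! ≡ -1 × (60)^(-1) ≡ (-1)×(-1) = 1 (mod 61)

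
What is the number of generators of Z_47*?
A prime p has φ(p-1) primitive roots; here φ(46) = 22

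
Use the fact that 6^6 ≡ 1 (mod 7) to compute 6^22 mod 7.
By Fermat: 6^{6} ≡ 1 (mod 7). 22 = 3×6 + 4. So 6^{22} ≡ 6^{4} ≡ 1 (mod 7)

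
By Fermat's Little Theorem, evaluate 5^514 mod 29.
By Fermat: 5^{28} ≡ 1 (mod 29). 514 ≡ 10 (mod 28). So 5^{514} ≡ 5^{10} ≡ 20 (mod 29)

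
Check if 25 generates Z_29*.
25^{7} ≡ 1 (mod 29) and 7 < 28, so ord_29(25) = 7 ≠ 28 and 25 is not a primitive root.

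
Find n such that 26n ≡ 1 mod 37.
Since 37 is prime, by Fermat 26^(-1) ≡ 26^{35} ≡ 10 mod 37. Verify: 26 × 10 = 260 ≡ 1 mod 37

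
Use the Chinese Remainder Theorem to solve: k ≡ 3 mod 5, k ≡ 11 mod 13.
M = 5 × 13 = 65. M₁ = 13, y₁ ≡ 2 mod 5. M₂ = 5, y₂ ≡ 8 mod 13. k = 3×13×2 + 11×5×8 ≡ 63 mod 65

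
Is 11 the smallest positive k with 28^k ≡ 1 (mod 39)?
Powers of 28 mod 39: 28^1≡28, 28^2≡4, 28^3≡34, 28^4≡16, 28^5≡19, 28^6≡25, 28^7≡37, 28^8≡22, 28^9≡31, 28^10≡10, 28^11≡7, 28^12≡1. 28^11≡7≢1, so ord ≠ 11. No, the actual order is 12.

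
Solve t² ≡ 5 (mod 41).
The square roots of 5 mod 41 are 28 and 13. Verify: 28² = 784 ≡ 5 (mod 41)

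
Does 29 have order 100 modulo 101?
ord_101(29) divides 100. For each prime q|100: 29^{50}≡100, 29^{20}≡95, none ≡ 1. So 29 has order 100 and is a primitive root mod 101.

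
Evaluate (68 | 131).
(68/131) = 68^{65} mod 131 = -1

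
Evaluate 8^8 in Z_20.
By repeated squaring mod 20: 8^{1}≡8, 8^{2}≡4, 8^{4}≡16, 8^{8}≡16. So 8^{8} ≡ 16 mod 20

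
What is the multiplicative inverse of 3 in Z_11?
Since 11 is prime, by Fermat 3^(-1) ≡ 3^{9} ≡ 4 mod 11. Verify: 3 × 4 = 12 ≡ 1 mod 11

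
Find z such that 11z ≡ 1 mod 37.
Since 37 is prime, by Fermat 11^(-1) ≡ 11^{35} ≡ 27 mod 37. Verify: 11 × 27 = 297 ≡ 1 mod 37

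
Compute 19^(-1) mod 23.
Since 23 is prime, by Fermat 19^(-1) ≡ 19^{21} ≡ 17 mod 23. Verify: 19 × 17 = 323 ≡ 1 mod 23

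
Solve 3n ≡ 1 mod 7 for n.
Since 7 is prime, by Fermat 3^(-1) ≡ 3^{5} ≡ 5 mod 7. Verify: 3 × 5 = 15 ≡ 1 mod 7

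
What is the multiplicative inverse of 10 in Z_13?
Since 13 is prime, by Fermat 10^(-1) ≡ 10^{11} ≡ 4 (mod 13). Verify: 10 × 4 = 40 ≡ 1 (mod 13)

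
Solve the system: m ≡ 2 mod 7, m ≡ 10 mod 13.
M = 7 × 13 = 91. M₁ = 13, y₁ ≡ 6 mod 7. M₂ = 7, y₂ ≡ 2 mod 13. m = 2×13×6 + 10×7×2 ≡ 23 mod 91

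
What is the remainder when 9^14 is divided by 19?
By repeated squaring mod 19: 9^{1}≡9, 9^{2}≡5, 9^{4}≡6, 9^{8}≡17. Then 9^{14} = 9^{8+4+2} ≡ 17 × 6 × 5 ≡ 16 mod 19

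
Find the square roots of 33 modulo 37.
The square roots of 33 mod 37 are 12 and 25. Verify: 12² = 144 ≡ 33 (mod 37)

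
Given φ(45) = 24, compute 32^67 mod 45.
By Euler: 32^{24} ≡ 1 (mod 45) since gcd(32, 45) = 1. 67 = 2×24 + 19. So 32^{67} ≡ 32^{19} ≡ 23 (mod 45)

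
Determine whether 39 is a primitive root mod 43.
39^{14} ≡ 1 (mod 43) and 14 < 42, so ord_43(39) = 14 ≠ 42 and 39 is not a primitive root.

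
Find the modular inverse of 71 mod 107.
Since 107 is prime, by Fermat 71^(-1) ≡ 71^{105} ≡ 104 (mod 107). Verify: 71 × 104 = 7384 ≡ 1 (mod 107)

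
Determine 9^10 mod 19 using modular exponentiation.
By repeated squaring mod 19: 9^{1}≡9, 9^{2}≡5, 9^{4}≡6, 9^{8}≡17. Then 9^{10} = 9^{8+2} ≡ 17 × 5 ≡ 9 mod 19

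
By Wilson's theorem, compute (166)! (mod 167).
By Wilson's theorem, (166)! ≡ -1 ≡ 166 (mod 167)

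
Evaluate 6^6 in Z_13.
By repeated squaring (mod 13): 6^{1}≡6, 6^{2}≡10, 6^{4}≡9. Then 6^{6} = 6^{4+2} ≡ 9 × 10 ≡ 12 (mod 13)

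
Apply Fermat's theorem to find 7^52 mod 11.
By Fermat: 7^{10} ≡ 1 mod 11. 52 = 5×10 + 2. So 7^{52} ≡ 7^{2} ≡ 5 mod 11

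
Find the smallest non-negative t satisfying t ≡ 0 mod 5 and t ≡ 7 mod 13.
M = 5 × 13 = 65. M₁ = 13, y₁ ≡ 2 mod 5. M₂ = 5, y₂ ≡ 8 mod 13. t = 0×13×2 + 7×5×8 ≡ 20 mod 65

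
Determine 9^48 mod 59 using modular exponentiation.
By repeated squaring mod 59: 9^{1}≡9, 9^{2}≡22, 9^{4}≡12, 9^{8}≡26, 9^{16}≡27, 9^{32}≡21. Then 9^{48} = 9^{32+16} ≡ 21 × 27 ≡ 36 mod 59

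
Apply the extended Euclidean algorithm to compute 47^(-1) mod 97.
Extended GCD: 47(-33) + 97(16) = 1. So 47^(-1) ≡ -33 ≡ 64 mod 97. Verify: 47 × 64 = 3008 ≡ 1 mod 97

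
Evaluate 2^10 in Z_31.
By repeated squaring (mod 31): 2^{1}≡2, 2^{2}≡4, 2^{4}≡16, 2^{8}≡8. Then 2^{10} = 2^{8+2} ≡ 8 × 4 ≡ 1 (mod 31)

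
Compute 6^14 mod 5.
Using Fermat: 6^{4} ≡ 1 (mod 5). 14 ≡ 2 (mod 4). So 6^{14} ≡ 6^{2} ≡ 1 (mod 5)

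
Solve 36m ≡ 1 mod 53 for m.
Since 53 is prime, by Fermat 36^(-1) ≡ 36^{51} ≡ 28 mod 53. Verify: 36 × 28 = 1008 ≡ 1 mod 53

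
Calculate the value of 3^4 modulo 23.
3^{4} = 81 ≡ 12 (mod 23)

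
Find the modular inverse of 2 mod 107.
Since 107 is prime, by Fermat 2^(-1) ≡ 2^{105} ≡ 54 (mod 107). Verify: 2 × 54 = 108 ≡ 1 (mod 107)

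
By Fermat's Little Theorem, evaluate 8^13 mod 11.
By Fermat: 8^{10} ≡ 1 mod 11. So 8^{13} = 8^{10} · 8^{3} ≡ 8^{3} ≡ 6 mod 11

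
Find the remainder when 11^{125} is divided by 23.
By Fermat: 11^{22} ≡ 1 mod 23. 125 = 5×22 + 15. So 11^{125} ≡ 11^{15} ≡ 10 mod 23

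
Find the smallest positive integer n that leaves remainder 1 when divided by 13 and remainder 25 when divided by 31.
M = 13 × 31 = 403. M₁ = 31, y₁ ≡ 8 mod 13. M₂ = 13, y₂ ≡ 12 mod 31. n = 1×31×8 + 25×13×12 ≡ 118 mod 403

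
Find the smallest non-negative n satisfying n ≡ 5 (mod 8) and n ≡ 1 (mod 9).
M = 8 × 9 = 72. M₁ = 9, y₁ ≡ 1 (mod 8). M₂ = 8, y₂ ≡ 8 (mod 9). n = 5×9×1 + 1×8×8 ≡ 37 (mod 72)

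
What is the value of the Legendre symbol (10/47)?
(10/47) = 10^{23} mod 47 = -1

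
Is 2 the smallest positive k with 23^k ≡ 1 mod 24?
Powers of 23 mod 24: 23^1≡23, 23^2≡1. First k with 23^k≡1 is k=2. Yes, ord_24(23) = 2.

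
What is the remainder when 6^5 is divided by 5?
Using Fermat: 6^{4} ≡ 1 mod 5. 5 ≡ 1 mod 4. So 6^{5} ≡ 6^{1} ≡ 1 mod 5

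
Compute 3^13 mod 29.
By repeated squaring (mod 29): 3^{1}≡3, 3^{2}≡9, 3^{4}≡23, 3^{8}≡7. Then 3^{13} = 3^{8+4+1} ≡ 7 × 23 × 3 ≡ 19 (mod 29)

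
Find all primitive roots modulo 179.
There are φ(178) = 88 primitive roots mod 179: {2, 6, 7, 8, 10, 11, 18, 21, 23, 24, 26, 28, 30, 32, 33, 34, 35, 37, 38, 40, 41, 44, 50, 53, 54, 55, 58, 62, 63, 69, 71, 72, 73, 78, 79, 84, 86, 90, 91, 92, 94, 96, 97, 98, 99, 102, 103, 104, 105, 109, 111, 112, 113, 114, 115, 118, 119, 120, 122, 123, 127, 128, 130, 131, 132, 133, 134, 136, 137, 140, 143, 148, 150, 152, 154, 157, 159, 160, 162, 163, 164, 165, 166, 167, 170, 174, 175, 176}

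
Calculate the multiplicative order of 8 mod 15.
Powers of 8 mod 15: 8^1≡8, 8^2≡4, 8^3≡2, 8^4≡1. So the order of 8 is 4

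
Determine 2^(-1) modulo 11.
Since 11 is prime, by Fermat 2^(-1) ≡ 2^{9} ≡ 6 mod 11. Verify: 2 × 6 = 12 ≡ 1 mod 11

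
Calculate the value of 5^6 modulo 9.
By repeated squaring mod 9: 5^{1}≡5, 5^{2}≡7, 5^{4}≡4. Then 5^{6} = 5^{4+2} ≡ 4 × 7 ≡ 1 mod 9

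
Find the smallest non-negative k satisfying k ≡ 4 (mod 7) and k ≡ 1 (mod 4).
M = 7 × 4 = 28. M₁ = 4, y₁ ≡ 2 (mod 7). M₂ = 7, y₂ ≡ 3 (mod 4). k = 4×4×2 + 1×7×3 ≡ 25 (mod 28)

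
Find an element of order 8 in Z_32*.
3 has order 8 mod 32 since 3^{8} ≡ 1 mod 32 and no smaller power works.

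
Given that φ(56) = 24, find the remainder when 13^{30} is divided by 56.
By Euler: 13^{24} ≡ 1 (mod 56) since gcd(13, 56) = 1. 30 = 1×24 + 6. So 13^{30} ≡ 13^{6} ≡ 1 (mod 56)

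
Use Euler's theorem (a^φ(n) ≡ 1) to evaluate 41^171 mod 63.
By Euler: 41^{36} ≡ 1 (mod 63) since gcd(41, 63) = 1. 171 = 4×36 + 27. So 41^{171} ≡ 41^{27} ≡ 62 (mod 63)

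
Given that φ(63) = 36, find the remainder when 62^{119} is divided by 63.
By Euler: 62^{36} ≡ 1 (mod 63) since gcd(62, 63) = 1. 119 = 3×36 + 11. So 62^{119} ≡ 62^{11} ≡ 62 (mod 63)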